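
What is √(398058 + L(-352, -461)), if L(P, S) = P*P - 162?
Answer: 10*√5218 ≈ 722.36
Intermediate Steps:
L(P, S) = -162 + P² (L(P, S) = P² - 162 = -162 + P²)
√(398058 + L(-352, -461)) = √(398058 + (-162 + (-352)²)) = √(398058 + (-162 + 123904)) = √(398058 + 123742) = √521800 = 10*√5218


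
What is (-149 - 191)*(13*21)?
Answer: -92820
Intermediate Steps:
(-149 - 191)*(13*21) = -340*273 = -92820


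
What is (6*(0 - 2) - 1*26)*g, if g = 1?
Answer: -38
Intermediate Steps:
(6*(0 - 2) - 1*26)*g = (6*(0 - 2) - 1*26)*1 = (6*(-2) - 26)*1 = (-12 - 26)*1 = -38*1 = -38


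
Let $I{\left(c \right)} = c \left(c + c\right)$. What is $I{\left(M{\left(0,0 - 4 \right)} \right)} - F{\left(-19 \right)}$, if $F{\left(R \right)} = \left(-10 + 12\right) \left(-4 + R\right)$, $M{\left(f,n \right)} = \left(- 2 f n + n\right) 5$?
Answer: $846$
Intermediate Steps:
$M{\left(f,n \right)} = 5 n - 10 f n$ ($M{\left(f,n \right)} = \left(- 2 f n + n\right) 5 = \left(n - 2 f n\right) 5 = 5 n - 10 f n$)
$I{\left(c \right)} = 2 c^{2}$ ($I{\left(c \right)} = c 2 c = 2 c^{2}$)
$F{\left(R \right)} = -8 + 2 R$ ($F{\left(R \right)} = 2 \left(-4 + R\right) = -8 + 2 R$)
$I{\left(M{\left(0,0 - 4 \right)} \right)} - F{\left(-19 \right)} = 2 \left(5 \left(0 - 4\right) \left(1 - 0\right)\right)^{2} - \left(-8 + 2 \left(-19\right)\right) = 2 \left(5 \left(-4\right) \left(1 + 0\right)\right)^{2} - \left(-8 - 38\right) = 2 \left(5 \left(-4\right) 1\right)^{2} - -46 = 2 \left(-20\right)^{2} + 46 = 2 \cdot 400 + 46 = 800 + 46 = 846$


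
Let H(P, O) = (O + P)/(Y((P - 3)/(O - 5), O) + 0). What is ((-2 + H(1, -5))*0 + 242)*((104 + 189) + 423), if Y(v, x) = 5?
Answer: 173272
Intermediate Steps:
H(P, O) = O/5 + P/5 (H(P, O) = (O + P)/(5 + 0) = (O + P)/5 = (O + P)*(⅕) = O/5 + P/5)
((-2 + H(1, -5))*0 + 242)*((104 + 189) + 423) = ((-2 + ((⅕)*(-5) + (⅕)*1))*0 + 242)*((104 + 189) + 423) = ((-2 + (-1 + ⅕))*0 + 242)*(293 + 423) = ((-2 - ⅘)*0 + 242)*716 = (-14/5*0 + 242)*716 = (0 + 242)*716 = 242*716 = 173272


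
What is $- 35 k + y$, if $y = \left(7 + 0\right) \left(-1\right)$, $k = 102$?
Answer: $-3577$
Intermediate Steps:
$y = -7$ ($y = 7 \left(-1\right) = -7$)
$- 35 k + y = \left(-35\right) 102 - 7 = -3570 - 7 = -3577$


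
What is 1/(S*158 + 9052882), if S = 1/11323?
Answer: 11323/102505783044 ≈ 1.1046e-7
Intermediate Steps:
S = 1/11323 ≈ 8.8316e-5
1/(S*158 + 9052882) = 1/((1/11323)*158 + 9052882) = 1/(158/11323 + 9052882) = 1/(102505783044/11323) = 11323/102505783044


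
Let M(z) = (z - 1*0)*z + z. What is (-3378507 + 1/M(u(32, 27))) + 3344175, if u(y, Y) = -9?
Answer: -2471903/72 ≈ -34332.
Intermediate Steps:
M(z) = z + z² (M(z) = (z + 0)*z + z = z*z + z = z² + z = z + z²)
(-3378507 + 1/M(u(32, 27))) + 3344175 = (-3378507 + 1/(-9*(1 - 9))) + 3344175 = (-3378507 + 1/(-9*(-8))) + 3344175 = (-3378507 + 1/72) + 3344175 = -243252503/72 + 3344175 = -2471903/72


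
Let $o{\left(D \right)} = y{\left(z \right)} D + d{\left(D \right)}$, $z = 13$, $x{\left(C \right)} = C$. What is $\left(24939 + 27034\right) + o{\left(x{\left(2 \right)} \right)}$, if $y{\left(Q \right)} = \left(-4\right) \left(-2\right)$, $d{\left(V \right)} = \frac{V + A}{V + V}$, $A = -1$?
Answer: $\frac{207957}{4} \approx 51989.0$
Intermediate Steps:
$d{\left(V \right)} = \frac{-1 + V}{2 V}$ ($d{\left(V \right)} = \frac{V - 1}{V + V} = \frac{-1 + V}{2 V}$)
$y{\left(Q \right)} = 8$
$o{\left(D \right)} = 8 D + \frac{-1 + D}{2 D}$
$\left(24939 + 27034\right) + o{\left(x{\left(2 \right)} \right)} = \left(24939 + 27034\right) + \frac{-1 + 2 + 16 \cdot 2^{2}}{2 \cdot 2} = 51973 + \frac{1}{2} \cdot \frac{1}{2} \left(-1 + 2 + 16 \cdot 4\right) = 51973 + \frac{1}{2} \cdot \frac{1}{2} \left(-1 + 2 + 64\right) = 51973 + \frac{1}{2} \cdot \frac{1}{2} \cdot 65 = 51973 + \frac{65}{4} = \frac{207957}{4}$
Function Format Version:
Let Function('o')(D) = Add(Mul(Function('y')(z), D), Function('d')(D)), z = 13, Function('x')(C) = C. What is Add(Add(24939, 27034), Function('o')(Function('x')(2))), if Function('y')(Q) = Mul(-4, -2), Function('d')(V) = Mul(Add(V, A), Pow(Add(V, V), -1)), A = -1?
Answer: Rational(207957, 4) ≈ 51989.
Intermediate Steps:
Function('d')(V) = Mul(Rational(1, 2), Pow(V, -1), Add(-1, V)) (Function('d')(V) = Mul(Add(V, -1), Pow(Add(V, V), -1)) = Mul(Add(-1, V), Pow(Mul(2, V), -1)) = Mul(Add(-1, V), Mul(Rational(1, 2), Pow(V, -1))) = Mul(Rational(1, 2), Pow(V, -1), Add(-1, V)))
Function('y')(Q) = 8
Function('o')(D) = Add(Mul(8, D), Mul(Rational(1, 2), Pow(D, -1), Add(-1, D)))
Add(Add(24939, 27034), Function('o')(Function('x')(2))) = Add(Add(24939, 27034), Mul(Rational(1, 2), Pow(2, -1), Add(-1, 2, Mul(16, Pow(2, 2))))) = Add(51973, Mul(Rational(1, 2), Rational(1, 2), Add(-1, 2, Mul(16, 4)))) = Add(51973, Mul(Rational(1, 2), Rational(1, 2), Add(-1, 2, 64))) = Add(51973, Mul(Rational(1, 2), Rational(1, 2), 65)) = Add(51973, Rational(65, 4)) = Rational(207957, 4)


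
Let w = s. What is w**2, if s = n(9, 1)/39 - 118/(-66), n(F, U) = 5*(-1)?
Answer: 506944/184041 ≈ 2.7545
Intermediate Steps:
n(F, U) = -5
s = 712/429 (s = -5/39 - 118/(-66) = -5*1/39 - 118*(-1/66) = -5/39 + 59/33 = 712/429 ≈ 1.6597)
w = 712/429 ≈ 1.6597
w**2 = (712/429)**2 = 506944/184041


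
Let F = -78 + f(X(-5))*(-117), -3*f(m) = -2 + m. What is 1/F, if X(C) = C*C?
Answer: 1/819 ≈ 0.0012210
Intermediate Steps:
X(C) = C**2
f(m) = 2/3 - m/3 (f(m) = -(-2 + m)/3 = 2/3 - m/3)
F = 819 (F = -78 + (2/3 - 1/3*(-5)**2)*(-117) = -78 + (2/3 - 1/3*25)*(-117) = -78 + (2/3 - 25/3)*(-117) = -78 - 23/3*(-117) = -78 + 897 = 819)
1/F = 1/819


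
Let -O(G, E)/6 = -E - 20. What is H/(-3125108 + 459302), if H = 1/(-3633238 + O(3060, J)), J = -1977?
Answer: 1/9716809553880 ≈ 1.0291e-13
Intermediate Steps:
O(G, E) = 120 + 6*E (O(G, E) = -6*(-E - 20) = -6*(-20 - E) = 120 + 6*E)
H = -1/3644980 (H = 1/(-3633238 + (120 + 6*(-1977))) = 1/(-3633238 + (120 - 11862)) = 1/(-3633238 - 11742) = 1/(-3644980) = -1/3644980 ≈ -2.7435e-7)
H/(-3125108 + 459302) = -1/(3644980*(-3125108 + 459302)) = -1/3644980/(-2665806) = -1/3644980*(-1/2665806) = 1/9716809553880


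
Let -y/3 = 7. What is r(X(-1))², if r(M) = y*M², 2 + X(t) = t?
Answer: 35721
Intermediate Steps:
y = -21 (y = -3*7 = -21)
X(t) = -2 + t
r(M) = -21*M²
r(X(-1))² = (-21*(-2 - 1)²)² = (-21*(-3)²)² = (-21*9)² = (-189)² = 35721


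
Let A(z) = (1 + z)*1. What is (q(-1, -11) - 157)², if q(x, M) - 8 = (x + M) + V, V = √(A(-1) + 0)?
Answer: 25921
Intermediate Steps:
A(z) = 1 + z
V = 0 (V = √((1 - 1) + 0) = √(0 + 0) = √0 = 0)
q(x, M) = 8 + M + x (q(x, M) = 8 + ((x + M) + 0) = 8 + ((M + x) + 0) = 8 + (M + x) = 8 + M + x)
(q(-1, -11) - 157)² = ((8 - 11 - 1) - 157)² = (-4 - 157)² = (-161)² = 25921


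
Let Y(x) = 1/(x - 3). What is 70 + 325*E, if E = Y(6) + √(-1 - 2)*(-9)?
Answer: 535/3 - 2925*I*√3 ≈ 178.33 - 5066.3*I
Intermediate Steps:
Y(x) = 1/(-3 + x)
E = ⅓ - 9*I*√3 (E = 1/(-3 + 6) + √(-1 - 2)*(-9) = 1/3 + √(-3)*(-9) = ⅓ + (I*√3)*(-9) = ⅓ - 9*I*√3 ≈ 0.33333 - 15.588*I)
70 + 325*E = 70 + 325*(⅓ - 9*I*√3) = 70 + (325/3 - 2925*I*√3) = 535/3 - 2925*I*√3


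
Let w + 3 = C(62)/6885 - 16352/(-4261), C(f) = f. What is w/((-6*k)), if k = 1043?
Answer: -24836747/183590852130 ≈ -0.00013528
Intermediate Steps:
w = 24836747/29336985 (w = -3 + (62/6885 - 16352/(-4261)) = -3 + (62*(1/6885) - 16352*(-1/4261)) = -3 + (62/6885 + 16352/4261) = -3 + 112847702/29336985 = 24836747/29336985 ≈ 0.84660)
w/((-6*k)) = 24836747/(29336985*((-6*1043))) = (24836747/29336985)/(-6258) = (24836747/29336985)*(-1/6258) = -24836747/183590852130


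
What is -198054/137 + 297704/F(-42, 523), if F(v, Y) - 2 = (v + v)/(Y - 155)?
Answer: 3719978414/22331 ≈ 1.6658e+5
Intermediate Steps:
F(v, Y) = 2 + 2*v/(-155 + Y) (F(v, Y) = 2 + (v + v)/(Y - 155) = 2 + (2*v)/(-155 + Y) = 2 + 2*v/(-155 + Y))
-198054/137 + 297704/F(-42, 523) = -198054/137 + 297704/((2*(-155 + 523 - 42)/(-155 + 523))) = -198054*1/137 + 297704/((2*326/368)) = -198054/137 + 297704/((2*(1/368)*326)) = -198054/137 + 297704/(163/92) = -198054/137 + 297704*(92/163) = -198054/137 + 27388768/163 = 3719978414/22331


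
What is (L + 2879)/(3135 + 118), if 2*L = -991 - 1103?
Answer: 1832/3253 ≈ 0.56317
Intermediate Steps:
L = -1047 (L = (-991 - 1103)/2 = (1/2)*(-2094) = -1047)
(L + 2879)/(3135 + 118) = (-1047 + 2879)/(3135 + 118) = 1832/3253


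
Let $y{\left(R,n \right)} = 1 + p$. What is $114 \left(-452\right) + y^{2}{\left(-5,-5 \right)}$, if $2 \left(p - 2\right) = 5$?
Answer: $- \frac{205991}{4} \approx -51498.0$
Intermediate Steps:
$p = \frac{9}{2}$ ($p = 2 + \frac{1}{2} \cdot 5 = 2 + \frac{5}{2} = \frac{9}{2} \approx 4.5$)
$y{\left(R,n \right)} = \frac{11}{2}$ ($y{\left(R,n \right)} = 1 + \frac{9}{2} = \frac{11}{2}$)
$114 \left(-452\right) + y^{2}{\left(-5,-5 \right)} = 114 \left(-452\right) + \left(\frac{11}{2}\right)^{2} = -51528 + \frac{121}{4} = - \frac{205991}{4}$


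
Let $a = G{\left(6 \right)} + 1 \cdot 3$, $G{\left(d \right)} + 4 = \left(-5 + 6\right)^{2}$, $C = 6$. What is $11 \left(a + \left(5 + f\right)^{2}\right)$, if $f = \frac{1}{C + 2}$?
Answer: $\frac{18491}{64} \approx 288.92$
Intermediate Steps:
$G{\left(d \right)} = -3$ ($G{\left(d \right)} = -4 + \left(-5 + 6\right)^{2} = -4 + 1^{2} = -4 + 1 = -3$)
$f = \frac{1}{8}$ ($f = \frac{1}{6 + 2} = \frac{1}{8} \approx 0.125$)
$a = 0$ ($a = -3 + 1 \cdot 3 = -3 + 3 = 0$)
$11 \left(a + \left(5 + f\right)^{2}\right) = 11 \left(0 + \left(5 + \frac{1}{8}\right)^{2}\right) = 11 \left(0 + \left(\frac{41}{8}\right)^{2}\right) = 11 \left(0 + \frac{1681}{64}\right) = 11 \cdot \frac{1681}{64} = \frac{18491}{64}$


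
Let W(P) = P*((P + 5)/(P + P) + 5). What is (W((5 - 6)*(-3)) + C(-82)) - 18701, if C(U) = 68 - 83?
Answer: -18697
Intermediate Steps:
C(U) = -15
W(P) = P*(5 + (5 + P)/(2*P)) (W(P) = P*((5 + P)/((2*P)) + 5) = P*((5 + P)*(1/(2*P)) + 5) = P*((5 + P)/(2*P) + 5) = P*(5 + (5 + P)/(2*P)))
(W((5 - 6)*(-3)) + C(-82)) - 18701 = ((5/2 + 11*((5 - 6)*(-3))/2) - 15) - 18701 = ((5/2 + 11*(-1*(-3))/2) - 15) - 18701 = ((5/2 + (11/2)*3) - 15) - 18701 = ((5/2 + 33/2) - 15) - 18701 = (19 - 15) - 18701 = 4 - 18701 = -18697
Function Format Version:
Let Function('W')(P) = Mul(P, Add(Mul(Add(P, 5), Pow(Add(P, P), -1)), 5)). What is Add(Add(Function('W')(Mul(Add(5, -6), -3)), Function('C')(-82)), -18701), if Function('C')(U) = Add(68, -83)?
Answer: -18697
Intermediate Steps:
Function('C')(U) = -15
Function('W')(P) = Mul(P, Add(5, Mul(Rational(1, 2), Pow(P, -1), Add(5, P)))) (Function('W')(P) = Mul(P, Add(Mul(Add(5, P), Pow(Mul(2, P), -1)), 5)) = Mul(P, Add(Mul(Add(5, P), Mul(Rational(1, 2), Pow(P, -1))), 5)) = Mul(P, Add(Mul(Rational(1, 2), Pow(P, -1), Add(5, P)), 5)) = Mul(P, Add(5, Mul(Rational(1, 2), Pow(P, -1), Add(5, P)))))
Add(Add(Function('W')(Mul(Add(5, -6), -3)), Function('C')(-82)), -18701) = Add(Add(Add(Rational(5, 2), Mul(Rational(11, 2), Mul(Add(5, -6), -3))), -15), -18701) = Add(Add(Add(Rational(5, 2), Mul(Rational(11, 2), Mul(-1, -3))), -15), -18701) = Add(Add(Add(Rational(5, 2), Mul(Rational(11, 2), 3)), -15), -18701) = Add(Add(Add(Rational(5, 2), Rational(33, 2)), -15), -18701) = Add(Add(19, -15), -18701) = Add(4, -18701) = -18697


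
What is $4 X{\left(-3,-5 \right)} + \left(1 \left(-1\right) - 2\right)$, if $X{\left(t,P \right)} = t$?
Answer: $-15$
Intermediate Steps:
$4 X{\left(-3,-5 \right)} + \left(1 \left(-1\right) - 2\right) = 4 \left(-3\right) + \left(1 \left(-1\right) - 2\right) = -12 - 3 = -15$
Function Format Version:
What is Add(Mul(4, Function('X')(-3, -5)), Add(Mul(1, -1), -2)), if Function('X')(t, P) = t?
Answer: -15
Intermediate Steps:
Add(Mul(4, Function('X')(-3, -5)), Add(Mul(1, -1), -2)) = Add(Mul(4, -3), Add(Mul(1, -1), -2)) = Add(-12, Add(-1, -2)) = Add(-12, -3) = -15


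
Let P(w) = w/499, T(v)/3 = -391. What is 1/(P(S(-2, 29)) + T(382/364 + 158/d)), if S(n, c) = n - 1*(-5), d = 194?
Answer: -499/585324 ≈ -0.00085252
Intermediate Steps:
S(n, c) = 5 + n (S(n, c) = n + 5 = 5 + n)
T(v) = -1173 (T(v) = 3*(-391) = -1173)
P(w) = w/499 (P(w) = w*(1/499) = w/499)
1/(P(S(-2, 29)) + T(382/364 + 158/d)) = 1/((5 - 2)/499 - 1173) = 1/((1/499)*3 - 1173) = 1/(3/499 - 1173) = 1/(-585324/499) = -499/585324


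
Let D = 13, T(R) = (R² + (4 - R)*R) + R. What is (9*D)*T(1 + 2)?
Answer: 1755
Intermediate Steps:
T(R) = R + R² + R*(4 - R) (T(R) = (R² + R*(4 - R)) + R = R + R² + R*(4 - R))
(9*D)*T(1 + 2) = (9*13)*(5*(1 + 2)) = 117*(5*3) = 117*15 = 1755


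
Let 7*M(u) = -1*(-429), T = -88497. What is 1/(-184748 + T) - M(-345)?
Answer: -2392288/39035 ≈ -61.286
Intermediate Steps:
M(u) = 429/7 (M(u) = (-1*(-429))/7 = (⅐)*429 = 429/7)
1/(-184748 + T) - M(-345) = 1/(-184748 - 88497) - 1*429/7 = 1/(-273245) - 429/7 = -1/273245 - 429/7 = -2392288/39035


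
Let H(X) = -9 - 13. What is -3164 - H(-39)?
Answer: -3142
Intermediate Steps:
H(X) = -22
-3164 - H(-39) = -3164 - 1*(-22) = -3164 + 22 = -3142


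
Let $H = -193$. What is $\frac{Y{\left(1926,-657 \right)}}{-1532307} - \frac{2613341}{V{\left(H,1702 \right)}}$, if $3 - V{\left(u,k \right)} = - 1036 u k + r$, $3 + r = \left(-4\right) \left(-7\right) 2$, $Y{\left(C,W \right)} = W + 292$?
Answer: $\frac{1376218140659}{173820588038874} \approx 0.0079175$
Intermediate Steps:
$Y{\left(C,W \right)} = 292 + W$
$r = 53$ ($r = -3 + \left(-4\right) \left(-7\right) 2 = -3 + 28 \cdot 2 = -3 + 56 = 53$)
$V{\left(u,k \right)} = -50 + 1036 k u$ ($V{\left(u,k \right)} = 3 - \left(- 1036 u k + 53\right) = 3 - \left(- 1036 k u + 53\right) = 3 - \left(53 - 1036 k u\right) = 3 + \left(-53 + 1036 k u\right) = -50 + 1036 k u$)
$\frac{Y{\left(1926,-657 \right)}}{-1532307} - \frac{2613341}{V{\left(H,1702 \right)}} = \frac{292 - 657}{-1532307} - \frac{2613341}{-50 + 1036 \cdot 1702 \left(-193\right)} = \left(-365\right) \left(- \frac{1}{1532307}\right) - \frac{2613341}{-50 - 340311496} = \frac{365}{1532307} - \frac{2613341}{-340311546} = \frac{365}{1532307} - - \frac{2613341}{340311546} = \frac{365}{1532307} + \frac{2613341}{340311546} = \frac{1376218140659}{173820588038874}$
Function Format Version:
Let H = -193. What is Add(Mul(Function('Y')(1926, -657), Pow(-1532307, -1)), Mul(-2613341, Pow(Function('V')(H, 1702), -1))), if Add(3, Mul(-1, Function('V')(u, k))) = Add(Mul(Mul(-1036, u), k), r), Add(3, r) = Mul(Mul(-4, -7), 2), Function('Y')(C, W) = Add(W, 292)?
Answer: Rational(1376218140659, 173820588038874) ≈ 0.0079175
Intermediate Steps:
Function('Y')(C, W) = Add(292, W)
r = 53 (r = Add(-3, Mul(Mul(-4, -7), 2)) = Add(-3, Mul(28, 2)) = Add(-3, 56) = 53)
Function('V')(u, k) = Add(-50, Mul(1036, k, u)) (Function('V')(u, k) = Add(3, Mul(-1, Add(Mul(Mul(-1036, u), k), 53))) = Add(3, Mul(-1, Add(Mul(-1036, k, u), 53))) = Add(3, Mul(-1, Add(53, Mul(-1036, k, u)))) = Add(3, Add(-53, Mul(1036, k, u))) = Add(-50, Mul(1036, k, u)))
Add(Mul(Function('Y')(1926, -657), Pow(-1532307, -1)), Mul(-2613341, Pow(Function('V')(H, 1702), -1))) = Add(Mul(Add(292, -657), Pow(-1532307, -1)), Mul(-2613341, Pow(Add(-50, Mul(1036, 1702, -193)), -1))) = Add(Mul(-365, Rational(-1, 1532307)), Mul(-2613341, Pow(Add(-50, -340311496), -1))) = Add(Rational(365, 1532307), Mul(-2613341, Pow(-340311546, -1))) = Add(Rational(365, 1532307), Mul(-2613341, Rational(-1, 340311546))) = Add(Rational(365, 1532307), Rational(2613341, 340311546)) = Rational(1376218140659, 173820588038874)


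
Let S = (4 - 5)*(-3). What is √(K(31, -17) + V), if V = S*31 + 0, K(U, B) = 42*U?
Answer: 3*√155 ≈ 37.350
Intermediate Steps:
S = 3 (S = -1*(-3) = 3)
V = 93 (V = 3*31 + 0 = 93 + 0 = 93)
√(K(31, -17) + V) = √(42*31 + 93) = √(1302 + 93) = √1395 = 3*√155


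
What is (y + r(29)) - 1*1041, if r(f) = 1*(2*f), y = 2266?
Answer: 1283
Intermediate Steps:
r(f) = 2*f
(y + r(29)) - 1*1041 = (2266 + 2*29) - 1*1041 = (2266 + 58) - 1041 = 2324 - 1041 = 1283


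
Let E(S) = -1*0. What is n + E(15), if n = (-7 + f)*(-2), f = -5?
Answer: 24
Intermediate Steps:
E(S) = 0
n = 24 (n = (-7 - 5)*(-2) = -12*(-2) = 24)
n + E(15) = 24 + 0 = 24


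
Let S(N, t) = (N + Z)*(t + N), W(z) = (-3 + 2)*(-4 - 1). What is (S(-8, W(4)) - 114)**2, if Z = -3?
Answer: 6561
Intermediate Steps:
W(z) = 5 (W(z) = -1*(-5) = 5)
S(N, t) = (-3 + N)*(N + t) (S(N, t) = (N - 3)*(t + N) = (-3 + N)*(N + t))
(S(-8, W(4)) - 114)**2 = (((-8)**2 - 3*(-8) - 3*5 - 8*5) - 114)**2 = ((64 + 24 - 15 - 40) - 114)**2 = (33 - 114)**2 = (-81)**2 = 6561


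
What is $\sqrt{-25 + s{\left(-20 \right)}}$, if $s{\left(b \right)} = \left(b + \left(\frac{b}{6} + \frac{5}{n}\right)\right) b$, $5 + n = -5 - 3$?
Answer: $\frac{5 \sqrt{27339}}{39} \approx 21.198$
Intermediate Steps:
$n = -13$ ($n = -5 - 8 = -13$)
$s{\left(b \right)} = b \left(- \frac{5}{13} + \frac{7 b}{6}\right)$ ($s{\left(b \right)} = \left(b + \left(\frac{b}{6} + \frac{5}{-13}\right)\right) b = \left(b + \left(b \frac{1}{6} + 5 \left(- \frac{1}{13}\right)\right)\right) b = \left(b + \left(\frac{b}{6} - \frac{5}{13}\right)\right) b = \left(b + \left(- \frac{5}{13} + \frac{b}{6}\right)\right) b = \left(- \frac{5}{13} + \frac{7 b}{6}\right) b = b \left(- \frac{5}{13} + \frac{7 b}{6}\right)$)
$\sqrt{-25 + s{\left(-20 \right)}} = \sqrt{-25 + \frac{1}{78} \left(-20\right) \left(-30 + 91 \left(-20\right)\right)} = \sqrt{-25 + \frac{1}{78} \left(-20\right) \left(-30 - 1820\right)} = \sqrt{-25 + \frac{1}{78} \left(-20\right) \left(-1850\right)} = \sqrt{-25 + \frac{18500}{39}} = \sqrt{\frac{17525}{39}} = \frac{5 \sqrt{27339}}{39}$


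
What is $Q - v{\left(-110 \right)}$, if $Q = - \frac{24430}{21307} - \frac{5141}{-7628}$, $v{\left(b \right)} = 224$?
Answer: $- \frac{36483487057}{162529796} \approx -224.47$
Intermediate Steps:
$Q = - \frac{76812753}{162529796}$ ($Q = \left(-24430\right) \frac{1}{21307} - - \frac{5141}{7628} = - \frac{24430}{21307} + \frac{5141}{7628} = - \frac{76812753}{162529796} \approx -0.47261$)
$Q - v{\left(-110 \right)} = - \frac{76812753}{162529796} - 224 = - \frac{36483487057}{162529796}$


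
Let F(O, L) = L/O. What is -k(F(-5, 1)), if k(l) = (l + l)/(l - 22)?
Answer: -2/111 ≈ -0.018018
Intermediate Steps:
k(l) = 2*l/(-22 + l) (k(l) = (2*l)/(-22 + l) = 2*l/(-22 + l))
-k(F(-5, 1)) = -2*1/(-5)/(-22 + 1/(-5)) = -2*1*(-1/5)/(-22 + 1*(-1/5)) = -2*(-1)/(5*(-22 - 1/5)) = -2*(-1)/(5*(-111/5)) = -2*(-1)*(-5)/(5*111) = -1*2/111 = -2/111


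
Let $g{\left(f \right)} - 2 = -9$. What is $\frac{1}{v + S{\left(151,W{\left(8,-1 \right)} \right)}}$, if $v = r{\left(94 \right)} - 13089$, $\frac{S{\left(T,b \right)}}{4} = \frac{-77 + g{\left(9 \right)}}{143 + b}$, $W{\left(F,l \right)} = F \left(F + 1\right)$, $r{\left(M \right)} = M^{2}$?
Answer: $- \frac{215}{914731} \approx -0.00023504$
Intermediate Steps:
$g{\left(f \right)} = -7$ ($g{\left(f \right)} = 2 - 9 = -7$)
$W{\left(F,l \right)} = F \left(1 + F\right)$
$S{\left(T,b \right)} = - \frac{336}{143 + b}$ ($S{\left(T,b \right)} = 4 \frac{-77 - 7}{143 + b} = 4 \left(- \frac{84}{143 + b}\right) = - \frac{336}{143 + b}$)
$v = -4253$ ($v = 94^{2} - 13089 = 8836 - 13089 = -4253$)
$\frac{1}{v + S{\left(151,W{\left(8,-1 \right)} \right)}} = \frac{1}{-4253 - \frac{336}{143 + 8 \left(1 + 8\right)}} = \frac{1}{-4253 - \frac{336}{143 + 8 \cdot 9}} = \frac{1}{-4253 - \frac{336}{143 + 72}} = \frac{1}{-4253 - \frac{336}{215}} = \frac{1}{- \frac{914731}{215}} = - \frac{215}{914731}$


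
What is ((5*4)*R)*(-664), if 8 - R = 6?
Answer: -26560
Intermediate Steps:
R = 2 (R = 8 - 1*6 = 8 - 6 = 2)
((5*4)*R)*(-664) = ((5*4)*2)*(-664) = (20*2)*(-664) = 40*(-664) = -26560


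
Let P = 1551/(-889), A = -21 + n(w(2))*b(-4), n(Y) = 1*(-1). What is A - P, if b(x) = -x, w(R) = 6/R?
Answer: -20674/889 ≈ -23.255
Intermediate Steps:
n(Y) = -1
A = -25 (A = -21 - (-1)*(-4) = -21 - 1*4 = -21 - 4 = -25)
P = -1551/889 (P = 1551*(-1/889) = -1551/889 ≈ -1.7447)
A - P = -25 - 1*(-1551/889) = -25 + 1551/889 = -20674/889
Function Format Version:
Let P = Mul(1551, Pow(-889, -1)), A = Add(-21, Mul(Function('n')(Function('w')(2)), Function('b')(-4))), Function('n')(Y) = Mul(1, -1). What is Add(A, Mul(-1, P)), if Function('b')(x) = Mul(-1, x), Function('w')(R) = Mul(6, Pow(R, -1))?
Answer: Rational(-20674, 889) ≈ -23.255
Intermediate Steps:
Function('n')(Y) = -1
A = -25 (A = Add(-21, Mul(-1, Mul(-1, -4))) = Add(-21, Mul(-1, 4)) = Add(-21, -4) = -25)
P = Rational(-1551, 889) (P = Mul(1551, Rational(-1, 889)) = Rational(-1551, 889) ≈ -1.7447)
Add(A, Mul(-1, P)) = Add(-25, Mul(-1, Rational(-1551, 889))) = Add(-25, Rational(1551, 889)) = Rational(-20674, 889)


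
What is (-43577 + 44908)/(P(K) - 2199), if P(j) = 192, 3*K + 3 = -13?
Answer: -1331/2007 ≈ -0.66318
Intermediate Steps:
K = -16/3 (K = -1 + (⅓)*(-13) = -1 - 13/3 = -16/3 ≈ -5.3333)
(-43577 + 44908)/(P(K) - 2199) = (-43577 + 44908)/(192 - 2199) = 1331/(-2007) = 1331*(-1/2007) = -1331/2007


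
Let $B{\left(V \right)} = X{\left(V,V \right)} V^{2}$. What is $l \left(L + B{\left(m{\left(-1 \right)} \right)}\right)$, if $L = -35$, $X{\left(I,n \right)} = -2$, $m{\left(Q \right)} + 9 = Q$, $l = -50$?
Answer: $11750$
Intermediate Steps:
$m{\left(Q \right)} = -9 + Q$
$B{\left(V \right)} = - 2 V^{2}$
$l \left(L + B{\left(m{\left(-1 \right)} \right)}\right) = - 50 \left(-35 - 2 \left(-9 - 1\right)^{2}\right) = - 50 \left(-35 - 2 \left(-10\right)^{2}\right) = - 50 \left(-35 - 200\right) = \left(-50\right) \left(-235\right) = 11750$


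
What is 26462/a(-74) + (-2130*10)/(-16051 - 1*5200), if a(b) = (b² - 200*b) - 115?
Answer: 991773262/428441411 ≈ 2.3148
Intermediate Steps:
a(b) = -115 + b² - 200*b
26462/a(-74) + (-2130*10)/(-16051 - 1*5200) = 26462/(-115 + (-74)² - 200*(-74)) + (-2130*10)/(-16051 - 1*5200) = 26462/(-115 + 5476 + 14800) - 21300/(-16051 - 5200) = 26462/20161 - 21300/(-21251) = 26462*(1/20161) - 21300*(-1/21251) = 26462/20161 + 21300/21251 = 991773262/428441411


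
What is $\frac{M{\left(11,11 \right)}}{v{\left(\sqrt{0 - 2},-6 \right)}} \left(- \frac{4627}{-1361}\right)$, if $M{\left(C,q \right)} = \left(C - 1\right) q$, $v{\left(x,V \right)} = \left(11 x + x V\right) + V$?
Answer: $- \frac{1526910}{58523} - \frac{1272425 i \sqrt{2}}{58523} \approx -26.091 - 30.748 i$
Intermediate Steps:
$v{\left(x,V \right)} = V + 11 x + V x$ ($v{\left(x,V \right)} = \left(11 x + V x\right) + V = V + 11 x + V x$)
$M{\left(C,q \right)} = q \left(-1 + C\right)$ ($M{\left(C,q \right)} = \left(-1 + C\right) q = q \left(-1 + C\right)$)
$\frac{M{\left(11,11 \right)}}{v{\left(\sqrt{0 - 2},-6 \right)}} \left(- \frac{4627}{-1361}\right) = \frac{11 \left(-1 + 11\right)}{-6 + 11 \sqrt{0 - 2} - 6 \sqrt{0 - 2}} \left(- \frac{4627}{-1361}\right) = \frac{11 \cdot 10}{-6 + 11 \sqrt{-2} - 6 \sqrt{-2}} \left(\left(-4627\right) \left(- \frac{1}{1361}\right)\right) = \frac{110}{-6 + 11 i \sqrt{2} - 6 i \sqrt{2}} \cdot \frac{4627}{1361} = \frac{110}{-6 + 5 i \sqrt{2}} \cdot \frac{4627}{1361} = \frac{508970}{1361 \left(-6 + 5 i \sqrt{2}\right)}$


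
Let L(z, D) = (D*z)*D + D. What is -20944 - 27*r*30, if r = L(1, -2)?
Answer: -22564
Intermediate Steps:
L(z, D) = D + z*D² (L(z, D) = z*D² + D = D + z*D²)
r = 2 (r = -2*(1 - 2*1) = -2*(1 - 2) = -2*(-1) = 2)
-20944 - 27*r*30 = -20944 - 27*2*30 = -20944 - 54*30 = -20944 - 1*1620 = -20944 - 1620 = -22564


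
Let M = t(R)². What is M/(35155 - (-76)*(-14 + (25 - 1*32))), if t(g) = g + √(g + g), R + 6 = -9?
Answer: (15 - I*√30)²/33559 ≈ 0.0058107 - 0.0048964*I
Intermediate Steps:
R = -15 (R = -6 - 9 = -15)
t(g) = g + √2*√g (t(g) = g + √(2*g) = g + √2*√g)
M = (-15 + I*√30)² (M = (-15 + √2*√(-15))² = (-15 + √2*(I*√15))² = (-15 + I*√30)² ≈ 195.0 - 164.32*I)
M/(35155 - (-76)*(-14 + (25 - 1*32))) = (15 - I*√30)²/(35155 - (-76)*(-14 + (25 - 1*32))) = (15 - I*√30)²/(35155 - (-76)*(-14 + (25 - 32))) = (15 - I*√30)²/(35155 - (-76)*(-14 - 7)) = (15 - I*√30)²/(35155 - (-76)*(-21)) = (15 - I*√30)²/(35155 - 1*1596) = (15 - I*√30)²/(35155 - 1596) = (15 - I*√30)²/33559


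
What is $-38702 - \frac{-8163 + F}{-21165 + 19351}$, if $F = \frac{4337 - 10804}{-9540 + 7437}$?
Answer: $- \frac{73829587703}{1907421} \approx -38707.0$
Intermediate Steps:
$F = \frac{6467}{2103}$ ($F = - \frac{6467}{-2103} = \left(-6467\right) \left(- \frac{1}{2103}\right) = \frac{6467}{2103} \approx 3.0751$)
$-38702 - \frac{-8163 + F}{-21165 + 19351} = -38702 - \frac{-8163 + \frac{6467}{2103}}{-21165 + 19351} = -38702 - - \frac{17160322}{2103 \left(-1814\right)} = -38702 - \left(- \frac{17160322}{2103}\right) \left(- \frac{1}{1814}\right) = -38702 - \frac{8580161}{1907421} = - \frac{73829587703}{1907421}$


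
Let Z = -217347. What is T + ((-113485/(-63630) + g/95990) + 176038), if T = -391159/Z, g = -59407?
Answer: 3894969430717036538/22125358411065 ≈ 1.7604e+5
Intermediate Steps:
T = 391159/217347 (T = -391159/(-217347) = -391159*(-1/217347) = 391159/217347 ≈ 1.7997)
T + ((-113485/(-63630) + g/95990) + 176038) = 391159/217347 + ((-113485/(-63630) - 59407/95990) + 176038) = 391159/217347 + ((-113485*(-1/63630) - 59407*1/95990) + 176038) = 391159/217347 + ((22697/12726 - 59407/95990) + 176038) = 391159/217347 + (355667887/305392185 + 176038) = 391159/217347 + 53760985130917/305392185 = 3894969430717036538/22125358411065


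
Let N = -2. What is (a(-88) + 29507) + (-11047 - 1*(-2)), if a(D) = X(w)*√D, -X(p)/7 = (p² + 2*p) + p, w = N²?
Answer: 18462 - 392*I*√22 ≈ 18462.0 - 1838.6*I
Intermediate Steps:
w = 4 (w = (-2)² = 4)
X(p) = -21*p - 7*p² (X(p) = -7*((p² + 2*p) + p) = -7*(p² + 3*p) = -21*p - 7*p²)
a(D) = -196*√D (a(D) = (-7*4*(3 + 4))*√D = (-7*4*7)*√D = -196*√D)
(a(-88) + 29507) + (-11047 - 1*(-2)) = (-392*I*√22 + 29507) + (-11047 - 1*(-2)) = (-392*I*√22 + 29507) + (-11047 + 2) = (-392*I*√22 + 29507) - 11045 = (29507 - 392*I*√22) - 11045 = 18462 - 392*I*√22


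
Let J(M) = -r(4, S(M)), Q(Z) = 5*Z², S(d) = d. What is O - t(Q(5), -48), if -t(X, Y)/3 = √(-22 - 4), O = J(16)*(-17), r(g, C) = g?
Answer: 68 + 3*I*√26 ≈ 68.0 + 15.297*I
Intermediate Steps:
J(M) = -4 (J(M) = -1*4 = -4)
O = 68 (O = -4*(-17) = 68)
t(X, Y) = -3*I*√26 (t(X, Y) = -3*√(-22 - 4) = -3*I*√26)
O - t(Q(5), -48) = 68 - (-3)*I*√26 = 68 + 3*I*√26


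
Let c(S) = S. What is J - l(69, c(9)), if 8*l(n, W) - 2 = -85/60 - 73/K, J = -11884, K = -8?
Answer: -2281961/192 ≈ -11885.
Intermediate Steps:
l(n, W) = 233/192 (l(n, W) = ¼ + (-85/60 - 73/(-8))/8 = ¼ + (-85*1/60 - 73*(-⅛))/8 = ¼ + (-17/12 + 73/8)/8 = ¼ + (⅛)*(185/24) = ¼ + 185/192 = 233/192)
J - l(69, c(9)) = -11884 - 1*233/192 = -11884 - 233/192 = -2281961/192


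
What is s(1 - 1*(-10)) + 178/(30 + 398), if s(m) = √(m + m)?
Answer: 89/214 + √22 ≈ 5.1063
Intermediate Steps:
s(m) = √2*√m (s(m) = √(2*m) = √2*√m)
s(1 - 1*(-10)) + 178/(30 + 398) = √2*√(1 - 1*(-10)) + 178/(30 + 398) = √2*√(1 + 10) + 178/428 = √2*√11 + 178*(1/428) = √22 + 89/214 = 89/214 + √22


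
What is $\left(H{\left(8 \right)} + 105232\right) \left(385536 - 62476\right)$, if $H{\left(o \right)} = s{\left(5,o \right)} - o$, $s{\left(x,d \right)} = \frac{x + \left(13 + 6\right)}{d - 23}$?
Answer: $33993148544$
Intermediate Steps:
$s{\left(x,d \right)} = \frac{19 + x}{-23 + d}$ ($s{\left(x,d \right)} = \frac{x + 19}{-23 + d} = \frac{19 + x}{-23 + d}$)
$H{\left(o \right)} = - o + \frac{24}{-23 + o}$ ($H{\left(o \right)} = \frac{19 + 5}{-23 + o} - o = \frac{1}{-23 + o} 24 - o = \frac{24}{-23 + o} - o = - o + \frac{24}{-23 + o}$)
$\left(H{\left(8 \right)} + 105232\right) \left(385536 - 62476\right) = \left(\frac{24 - 8 \left(-23 + 8\right)}{-23 + 8} + 105232\right) \left(385536 - 62476\right) = \left(\frac{24 - 8 \left(-15\right)}{-15} + 105232\right) 323060 = \left(- \frac{24 + 120}{15} + 105232\right) 323060 = \left(\left(- \frac{1}{15}\right) 144 + 105232\right) 323060 = \left(- \frac{48}{5} + 105232\right) 323060 = \frac{526112}{5} \cdot 323060 = 33993148544$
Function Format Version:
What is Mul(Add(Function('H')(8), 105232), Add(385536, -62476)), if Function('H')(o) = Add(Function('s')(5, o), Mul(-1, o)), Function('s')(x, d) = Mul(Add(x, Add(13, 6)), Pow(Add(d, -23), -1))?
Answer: 33993148544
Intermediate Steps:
Function('s')(x, d) = Mul(Pow(Add(-23, d), -1), Add(19, x)) (Function('s')(x, d) = Mul(Add(x, 19), Pow(Add(-23, d), -1)) = Mul(Add(19, x), Pow(Add(-23, d), -1)) = Mul(Pow(Add(-23, d), -1), Add(19, x)))
Function('H')(o) = Add(Mul(-1, o), Mul(24, Pow(Add(-23, o), -1))) (Function('H')(o) = Add(Mul(Pow(Add(-23, o), -1), Add(19, 5)), Mul(-1, o)) = Add(Mul(Pow(Add(-23, o), -1), 24), Mul(-1, o)) = Add(Mul(24, Pow(Add(-23, o), -1)), Mul(-1, o)) = Add(Mul(-1, o), Mul(24, Pow(Add(-23, o), -1))))
Mul(Add(Function('H')(8), 105232), Add(385536, -62476)) = Mul(Add(Mul(Pow(Add(-23, 8), -1), Add(24, Mul(-1, 8, Add(-23, 8)))), 105232), Add(385536, -62476)) = Mul(Add(Mul(Pow(-15, -1), Add(24, Mul(-1, 8, -15))), 105232), 323060) = Mul(Add(Mul(Rational(-1, 15), Add(24, 120)), 105232), 323060) = Mul(Add(Mul(Rational(-1, 15), 144), 105232), 323060) = Mul(Add(Rational(-48, 5), 105232), 323060) = Mul(Rational(526112, 5), 323060) = 33993148544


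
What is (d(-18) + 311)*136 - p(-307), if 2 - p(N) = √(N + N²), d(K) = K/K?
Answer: 42430 + 3*√10438 ≈ 42737.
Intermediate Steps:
d(K) = 1
p(N) = 2 - √(N + N²)
(d(-18) + 311)*136 - p(-307) = (1 + 311)*136 - (2 - √(-307*(1 - 307))) = 312*136 - (2 - √(-307*(-306))) = 42432 - (2 - √93942) = 42432 - (2 - 3*√10438) = 42432 + (-2 + 3*√10438) = 42430 + 3*√10438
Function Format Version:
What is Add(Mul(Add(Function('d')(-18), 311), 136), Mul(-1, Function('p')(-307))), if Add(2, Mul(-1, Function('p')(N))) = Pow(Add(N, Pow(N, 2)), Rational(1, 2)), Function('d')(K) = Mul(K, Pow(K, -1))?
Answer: Add(42430, Mul(3, Pow(10438, Rational(1, 2)))) ≈ 42737.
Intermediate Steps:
Function('d')(K) = 1
Function('p')(N) = Add(2, Mul(-1, Pow(Add(N, Pow(N, 2)), Rational(1, 2))))
Add(Mul(Add(Function('d')(-18), 311), 136), Mul(-1, Function('p')(-307))) = Add(Mul(Add(1, 311), 136), Mul(-1, Add(2, Mul(-1, Pow(Mul(-307, Add(1, -307)), Rational(1, 2)))))) = Add(Mul(312, 136), Mul(-1, Add(2, Mul(-1, Pow(Mul(-307, -306), Rational(1, 2)))))) = Add(42432, Mul(-1, Add(2, Mul(-1, Pow(93942, Rational(1, 2)))))) = Add(42432, Mul(-1, Add(2, Mul(-1, Mul(3, Pow(10438, Rational(1, 2))))))) = Add(42432, Mul(-1, Add(2, Mul(-3, Pow(10438, Rational(1, 2)))))) = Add(42432, Add(-2, Mul(3, Pow(10438, Rational(1, 2))))) = Add(42430, Mul(3, Pow(10438, Rational(1, 2))))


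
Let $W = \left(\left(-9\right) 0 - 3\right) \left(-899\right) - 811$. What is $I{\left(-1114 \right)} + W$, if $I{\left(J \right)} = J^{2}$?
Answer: $1242882$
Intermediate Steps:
$W = 1886$ ($W = \left(0 - 3\right) \left(-899\right) - 811 = \left(-3\right) \left(-899\right) - 811 = 2697 - 811 = 1886$)
$I{\left(-1114 \right)} + W = \left(-1114\right)^{2} + 1886 = 1240996 + 1886 = 1242882$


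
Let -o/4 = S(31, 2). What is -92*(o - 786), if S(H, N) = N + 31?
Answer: 84456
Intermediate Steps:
S(H, N) = 31 + N
o = -132 (o = -4*(31 + 2) = -4*33 = -132)
-92*(o - 786) = -92*(-132 - 786) = -92*(-918) = 84456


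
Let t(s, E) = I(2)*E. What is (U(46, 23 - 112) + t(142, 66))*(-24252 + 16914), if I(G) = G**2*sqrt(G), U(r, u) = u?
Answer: 653082 - 1937232*sqrt(2) ≈ -2.0866e+6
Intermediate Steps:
I(G) = G**(5/2)
t(s, E) = 4*E*sqrt(2) (t(s, E) = 2**(5/2)*E = (4*sqrt(2))*E = 4*E*sqrt(2))
(U(46, 23 - 112) + t(142, 66))*(-24252 + 16914) = ((23 - 112) + 4*66*sqrt(2))*(-24252 + 16914) = (-89 + 264*sqrt(2))*(-7338) = 653082 - 1937232*sqrt(2)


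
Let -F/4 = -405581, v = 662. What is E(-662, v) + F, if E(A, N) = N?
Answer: 1622986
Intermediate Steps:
F = 1622324 (F = -4*(-405581) = 1622324)
E(-662, v) + F = 662 + 1622324 = 1622986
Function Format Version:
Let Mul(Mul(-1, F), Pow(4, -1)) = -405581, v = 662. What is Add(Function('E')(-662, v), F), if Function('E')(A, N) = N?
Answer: 1622986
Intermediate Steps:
F = 1622324 (F = Mul(-4, -405581) = 1622324)
Add(Function('E')(-662, v), F) = Add(662, 1622324) = 1622986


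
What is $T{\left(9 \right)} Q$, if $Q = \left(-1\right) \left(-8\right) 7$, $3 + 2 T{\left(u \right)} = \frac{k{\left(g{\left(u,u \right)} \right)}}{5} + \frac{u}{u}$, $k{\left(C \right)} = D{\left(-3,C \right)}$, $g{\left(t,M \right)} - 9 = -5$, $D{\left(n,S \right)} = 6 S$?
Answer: $\frac{392}{5} \approx 78.4$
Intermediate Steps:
$g{\left(t,M \right)} = 4$ ($g{\left(t,M \right)} = 9 - 5 = 4$)
$k{\left(C \right)} = 6 C$
$T{\left(u \right)} = \frac{7}{5}$ ($T{\left(u \right)} = - \frac{3}{2} + \frac{\frac{6 \cdot 4}{5} + \frac{u}{u}}{2} = - \frac{3}{2} + \frac{24 \cdot \frac{1}{5} + 1}{2} = - \frac{3}{2} + \frac{\frac{24}{5} + 1}{2} = - \frac{3}{2} + \frac{1}{2} \cdot \frac{29}{5} = - \frac{3}{2} + \frac{29}{10} = \frac{7}{5}$)
$Q = 56$ ($Q = 8 \cdot 7 = 56$)
$T{\left(9 \right)} Q = \frac{7}{5} \cdot 56 = \frac{392}{5}$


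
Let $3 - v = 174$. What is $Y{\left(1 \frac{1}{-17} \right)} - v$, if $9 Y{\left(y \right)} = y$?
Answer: $\frac{26162}{153} \approx 170.99$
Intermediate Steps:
$v = -171$ ($v = 3 - 174 = -171$)
$Y{\left(y \right)} = \frac{y}{9}$
$Y{\left(1 \frac{1}{-17} \right)} - v = \frac{1 \frac{1}{-17}}{9} - -171 = \frac{1 \left(- \frac{1}{17}\right)}{9} + 171 = \frac{1}{9} \left(- \frac{1}{17}\right) + 171 = - \frac{1}{153} + 171 = \frac{26162}{153}$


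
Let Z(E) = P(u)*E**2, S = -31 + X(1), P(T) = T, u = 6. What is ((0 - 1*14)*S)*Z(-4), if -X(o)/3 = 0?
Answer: 41664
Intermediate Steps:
X(o) = 0 (X(o) = -3*0 = 0)
S = -31 (S = -31 + 0 = -31)
Z(E) = 6*E**2
((0 - 1*14)*S)*Z(-4) = ((0 - 1*14)*(-31))*(6*(-4)**2) = ((0 - 14)*(-31))*(6*16) = -14*(-31)*96 = 434*96 = 41664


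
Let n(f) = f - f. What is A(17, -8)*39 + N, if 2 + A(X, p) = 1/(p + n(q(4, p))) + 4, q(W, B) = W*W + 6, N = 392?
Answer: 3721/8 ≈ 465.13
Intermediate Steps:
q(W, B) = 6 + W² (q(W, B) = W² + 6 = 6 + W²)
n(f) = 0
A(X, p) = 2 + 1/p (A(X, p) = -2 + (1/(p + 0) + 4) = -2 + (1/p + 4) = -2 + (4 + 1/p) = 2 + 1/p)
A(17, -8)*39 + N = (2 + 1/(-8))*39 + 392 = (2 - ⅛)*39 + 392 = (15/8)*39 + 392 = 585/8 + 392 = 3721/8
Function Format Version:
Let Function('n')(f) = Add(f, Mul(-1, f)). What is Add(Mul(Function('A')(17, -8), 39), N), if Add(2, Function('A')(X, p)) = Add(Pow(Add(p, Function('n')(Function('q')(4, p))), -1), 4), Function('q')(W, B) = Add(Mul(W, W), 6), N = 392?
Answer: Rational(3721, 8) ≈ 465.13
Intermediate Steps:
Function('q')(W, B) = Add(6, Pow(W, 2)) (Function('q')(W, B) = Add(Pow(W, 2), 6) = Add(6, Pow(W, 2)))
Function('n')(f) = 0
Function('A')(X, p) = Add(2, Pow(p, -1)) (Function('A')(X, p) = Add(-2, Add(Pow(Add(p, 0), -1), 4)) = Add(-2, Add(Pow(p, -1), 4)) = Add(-2, Add(4, Pow(p, -1))) = Add(2, Pow(p, -1)))
Add(Mul(Function('A')(17, -8), 39), N) = Add(Mul(Add(2, Pow(-8, -1)), 39), 392) = Add(Mul(Add(2, Rational(-1, 8)), 39), 392) = Add(Mul(Rational(15, 8), 39), 392) = Add(Rational(585, 8), 392) = Rational(3721, 8)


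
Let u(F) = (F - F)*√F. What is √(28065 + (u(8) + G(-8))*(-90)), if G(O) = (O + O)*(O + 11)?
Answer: √32385 ≈ 179.96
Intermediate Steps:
u(F) = 0 (u(F) = 0*√F = 0)
G(O) = 2*O*(11 + O) (G(O) = (2*O)*(11 + O) = 2*O*(11 + O))
√(28065 + (u(8) + G(-8))*(-90)) = √(28065 + (0 + 2*(-8)*(11 - 8))*(-90)) = √(28065 + (0 + 2*(-8)*3)*(-90)) = √(28065 + (0 - 48)*(-90)) = √(28065 - 48*(-90)) = √(28065 + 4320) = √32385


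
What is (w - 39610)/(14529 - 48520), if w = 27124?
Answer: 12486/33991 ≈ 0.36733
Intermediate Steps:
(w - 39610)/(14529 - 48520) = (27124 - 39610)/(14529 - 48520) = -12486/(-33991) = -12486*(-1/33991) = 12486/33991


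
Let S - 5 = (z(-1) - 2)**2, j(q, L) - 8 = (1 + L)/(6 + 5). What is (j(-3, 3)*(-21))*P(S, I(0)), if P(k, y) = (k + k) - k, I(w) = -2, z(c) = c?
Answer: -27048/11 ≈ -2458.9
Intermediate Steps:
j(q, L) = 89/11 + L/11 (j(q, L) = 8 + (1 + L)/(6 + 5) = 8 + (1 + L)/11 = 8 + (1 + L)*(1/11) = 8 + (1/11 + L/11) = 89/11 + L/11)
S = 14 (S = 5 + (-1 - 2)**2 = 5 + (-3)**2 = 5 + 9 = 14)
P(k, y) = k (P(k, y) = 2*k - k = k)
(j(-3, 3)*(-21))*P(S, I(0)) = ((89/11 + (1/11)*3)*(-21))*14 = ((89/11 + 3/11)*(-21))*14 = ((92/11)*(-21))*14 = -1932/11*14 = -27048/11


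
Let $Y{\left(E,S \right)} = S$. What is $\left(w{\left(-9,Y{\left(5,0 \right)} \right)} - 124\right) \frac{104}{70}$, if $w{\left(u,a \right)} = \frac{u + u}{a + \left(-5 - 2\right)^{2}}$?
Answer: $- \frac{316888}{1715} \approx -184.77$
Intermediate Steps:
$w{\left(u,a \right)} = \frac{2 u}{49 + a}$ ($w{\left(u,a \right)} = \frac{2 u}{a + \left(-7\right)^{2}} = \frac{2 u}{a + 49} = \frac{2 u}{49 + a}$)
$\left(w{\left(-9,Y{\left(5,0 \right)} \right)} - 124\right) \frac{104}{70} = \left(2 \left(-9\right) \frac{1}{49 + 0} - 124\right) \frac{104}{70} = \left(2 \left(-9\right) \frac{1}{49} - 124\right) 104 \cdot \frac{1}{70} = \left(2 \left(-9\right) \frac{1}{49} - 124\right) \frac{52}{35} = \left(- \frac{18}{49} - 124\right) \frac{52}{35} = \left(- \frac{6094}{49}\right) \frac{52}{35} = - \frac{316888}{1715}$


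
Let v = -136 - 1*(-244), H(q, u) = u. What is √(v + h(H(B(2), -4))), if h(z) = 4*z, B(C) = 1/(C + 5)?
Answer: 2*√23 ≈ 9.5917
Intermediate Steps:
B(C) = 1/(5 + C)
v = 108 (v = -136 + 244 = 108)
√(v + h(H(B(2), -4))) = √(108 + 4*(-4)) = √(108 - 16) = √92 = 2*√23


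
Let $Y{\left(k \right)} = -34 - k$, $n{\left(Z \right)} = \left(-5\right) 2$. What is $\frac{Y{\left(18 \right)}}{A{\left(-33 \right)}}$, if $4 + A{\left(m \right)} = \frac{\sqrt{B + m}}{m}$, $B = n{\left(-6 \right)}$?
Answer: $\frac{226512}{17467} - \frac{1716 i \sqrt{43}}{17467} \approx 12.968 - 0.64422 i$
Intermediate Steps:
$n{\left(Z \right)} = -10$
$B = -10$
$A{\left(m \right)} = -4 + \frac{\sqrt{-10 + m}}{m}$
$\frac{Y{\left(18 \right)}}{A{\left(-33 \right)}} = \frac{-34 - 18}{-4 + \frac{\sqrt{-10 - 33}}{-33}} = \frac{-34 - 18}{-4 - \frac{\sqrt{-43}}{33}} = - \frac{52}{-4 - \frac{i \sqrt{43}}{33}}$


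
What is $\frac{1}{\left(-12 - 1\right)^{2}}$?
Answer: $\frac{1}{169} \approx 0.0059172$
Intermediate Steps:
$\frac{1}{\left(-12 - 1\right)^{2}} = \frac{1}{\left(-13\right)^{2}} = \frac{1}{169}$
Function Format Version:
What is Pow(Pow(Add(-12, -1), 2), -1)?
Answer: Rational(1, 169) ≈ 0.0059172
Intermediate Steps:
Pow(Pow(Add(-12, -1), 2), -1) = Pow(Pow(-13, 2), -1) = Pow(169, -1) = Rational(1, 169)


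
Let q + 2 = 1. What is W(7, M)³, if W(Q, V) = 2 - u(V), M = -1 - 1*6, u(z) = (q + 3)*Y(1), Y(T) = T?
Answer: 0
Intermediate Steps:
q = -1 (q = -2 + 1 = -1)
u(z) = 2 (u(z) = (-1 + 3)*1 = 2*1 = 2)
M = -7 (M = -1 - 6 = -7)
W(Q, V) = 0 (W(Q, V) = 2 - 1*2 = 2 - 2 = 0)
W(7, M)³ = 0³ = 0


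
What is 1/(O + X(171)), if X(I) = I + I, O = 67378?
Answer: 1/67720 ≈ 1.4767e-5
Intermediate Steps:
X(I) = 2*I
1/(O + X(171)) = 1/(67378 + 2*171) = 1/(67378 + 342) = 1/67720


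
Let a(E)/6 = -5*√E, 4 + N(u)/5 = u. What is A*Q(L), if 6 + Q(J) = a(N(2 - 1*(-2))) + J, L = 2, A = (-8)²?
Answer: -256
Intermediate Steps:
N(u) = -20 + 5*u
A = 64
a(E) = -30*√E (a(E) = 6*(-5*√E) = -30*√E)
Q(J) = -6 + J (Q(J) = -6 + (-30*√(-20 + 5*(2 - 1*(-2))) + J) = -6 + (-30*√(-20 + 5*(2 + 2)) + J) = -6 + (-30*√(-20 + 5*4) + J) = -6 + (-30*√(-20 + 20) + J) = -6 + (-30*√0 + J) = -6 + (-30*0 + J) = -6 + (0 + J) = -6 + J)
A*Q(L) = 64*(-6 + 2) = 64*(-4) = -256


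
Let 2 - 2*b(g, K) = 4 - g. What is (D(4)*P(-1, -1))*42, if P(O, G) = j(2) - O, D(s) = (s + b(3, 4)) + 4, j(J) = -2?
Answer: -357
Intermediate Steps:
b(g, K) = -1 + g/2 (b(g, K) = 1 - (4 - g)/2 = 1 + (-2 + g/2) = -1 + g/2)
D(s) = 9/2 + s (D(s) = (s + (-1 + (½)*3)) + 4 = (s + (-1 + 3/2)) + 4 = (s + ½) + 4 = (½ + s) + 4 = 9/2 + s)
P(O, G) = -2 - O
(D(4)*P(-1, -1))*42 = ((9/2 + 4)*(-2 - 1*(-1)))*42 = (17*(-2 + 1)/2)*42 = ((17/2)*(-1))*42 = -17/2*42 = -357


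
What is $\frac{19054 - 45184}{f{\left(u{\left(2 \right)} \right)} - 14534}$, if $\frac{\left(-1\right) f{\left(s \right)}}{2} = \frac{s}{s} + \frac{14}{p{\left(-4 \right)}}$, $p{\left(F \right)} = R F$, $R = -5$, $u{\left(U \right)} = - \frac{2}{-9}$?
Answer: $\frac{43550}{24229} \approx 1.7974$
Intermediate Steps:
$u{\left(U \right)} = \frac{2}{9}$ ($u{\left(U \right)} = \left(-2\right) \left(- \frac{1}{9}\right) = \frac{2}{9}$)
$p{\left(F \right)} = - 5 F$
$f{\left(s \right)} = - \frac{17}{5}$ ($f{\left(s \right)} = - 2 \left(\frac{s}{s} + \frac{14}{\left(-5\right) \left(-4\right)}\right) = - 2 \left(1 + \frac{14}{20}\right) = - 2 \left(1 + 14 \cdot \frac{1}{20}\right) = - 2 \left(1 + \frac{7}{10}\right) = \left(-2\right) \frac{17}{10} = - \frac{17}{5}$)
$\frac{19054 - 45184}{f{\left(u{\left(2 \right)} \right)} - 14534} = \frac{19054 - 45184}{- \frac{17}{5} - 14534} = - \frac{26130}{- \frac{72687}{5}} = \left(-26130\right) \left(- \frac{5}{72687}\right) = \frac{43550}{24229}$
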